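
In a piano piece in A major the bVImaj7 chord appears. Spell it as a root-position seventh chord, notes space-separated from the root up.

Scale degree 6 in A major is F#. bVImaj7 uses the lowered form, F, taken from A minor. In A minor the chord on F is F–A–C–E.

F A C E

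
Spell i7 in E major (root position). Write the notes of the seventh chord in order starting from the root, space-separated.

E G B D

i7 is built on scale degree 1, which is E in both E major and its parallel. Stacking thirds in E minor on E gives E–G–B–D.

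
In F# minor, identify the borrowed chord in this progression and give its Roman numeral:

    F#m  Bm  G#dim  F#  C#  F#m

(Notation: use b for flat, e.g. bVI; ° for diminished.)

I

F# minor has the diatonic set F#m, G#dim, A, Bm, C#, D, E (with V from harmonic minor). F#m, Bm, G#dim and C# all belong to that set. F# (F#–A#–C#) is not: scale degree 1 in F# minor carries F#m (i). In F# major the chord on that degree is F#, so here it functions as I, borrowed from the parallel major.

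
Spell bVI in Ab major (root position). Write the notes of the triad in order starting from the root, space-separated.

bVI is built on the lowered scale degree 6. In Ab major degree 6 is F; lowered it becomes Fb. Building the major chord from the parallel minor on Fb: Fb–Ab–Cb.

Fb Ab Cb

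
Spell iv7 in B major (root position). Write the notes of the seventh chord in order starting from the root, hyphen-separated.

E-G-B-D

iv7 is built on scale degree 4, which is E in both B major and its parallel. In B minor the chord on E is E–G–B–D.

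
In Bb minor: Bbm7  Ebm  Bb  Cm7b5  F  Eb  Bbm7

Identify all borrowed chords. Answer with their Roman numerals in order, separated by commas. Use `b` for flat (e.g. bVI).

I, IV

Bb minor has the diatonic set Bbm, Cdim, Db, Ebm, F, Gb, Ab (with V from harmonic minor). Bbm7, Ebm, Cm7b5 and F all belong to that set. Bb (Bb–D–F) is not: scale degree 1 in Bb minor carries Bbm (i). In Bb major the chord on that degree is Bb, so here it functions as I, borrowed from the parallel major. But Eb (Eb–G–Bb) is foreign: the diatonic iv on degree 4 is Ebm, whereas Eb comes from Bb major. It is labeled IV.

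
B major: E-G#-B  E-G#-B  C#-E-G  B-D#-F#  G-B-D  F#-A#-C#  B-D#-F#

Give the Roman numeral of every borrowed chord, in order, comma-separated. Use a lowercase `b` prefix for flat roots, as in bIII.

ii°, bVI

B major has the diatonic set B, C#m, D#m, E, F#, G#m, A#dim. Of the given chords, E–G#–B = E, B–D#–F# = B and F#–A#–C# = F# are diatonic. C#–E–G is not: scale degree 2 in B major carries C#m (ii). In B minor the chord on that degree is C#dim, so here it functions as ii°, borrowed from the parallel minor. G–B–D is not: scale degree 6 in B major carries G#m (vi). In B minor the chord on that degree is G, so here it functions as bVI, borrowed from the parallel minor.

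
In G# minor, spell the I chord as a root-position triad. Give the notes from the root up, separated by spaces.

The root, G#, is scale degree 1 — the same note in G# minor and G# major; only the chord quality changes. Stacking thirds in G# major on G# gives G#–B#–D#.

G# B# D#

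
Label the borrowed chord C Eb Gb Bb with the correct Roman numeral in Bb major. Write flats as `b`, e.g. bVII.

C is scale degree 2 in Bb major. The diatonic chord on degree 2 would be Cm (ii), but C–Eb–Gb–Bb is the half-diminished-seventh chord from Bb minor. As a borrowed chord it is labeled iiø7.

iiø7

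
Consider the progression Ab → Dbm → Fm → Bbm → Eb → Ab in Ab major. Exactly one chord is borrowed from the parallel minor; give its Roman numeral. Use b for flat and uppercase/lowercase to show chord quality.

iv

In Ab major the diatonic chords are Ab, Bbm, Cm, Db, Eb, Fm, Gdim. Ab, Fm, Bbm and Eb all belong to that set. Dbm (Db–Fb–Ab) is not: scale degree 4 in Ab major carries Db (IV). In Ab minor the chord on that degree is Dbm, so here it functions as iv, borrowed from the parallel minor.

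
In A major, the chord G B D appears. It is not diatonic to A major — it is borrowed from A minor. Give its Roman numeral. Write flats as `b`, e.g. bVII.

G is the lowered form of scale degree 7 in A major (the diatonic degree 7 is G#). Diatonically A major has G#dim (vii°) on that degree; G–B–D is instead the major chord native to A minor, so it takes the label bVII.

bVII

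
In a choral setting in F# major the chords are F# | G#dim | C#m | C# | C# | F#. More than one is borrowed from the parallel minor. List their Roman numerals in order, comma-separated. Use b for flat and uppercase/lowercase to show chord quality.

The diatonic triads in F# major are F#, G#m, A#m, B, C#, D#m, E#dim. F# and C# are both diatonic. G#dim (G#–B–D) is not: scale degree 2 in F# major carries G#m (ii). In F# minor the chord on that degree is G#dim, so here it functions as ii°, borrowed from the parallel minor. C#m (C#–E–G#) is not: scale degree 5 in F# major carries C# (V). In F# minor the chord on that degree is C#m, so here it functions as v, borrowed from the parallel minor.

ii°, v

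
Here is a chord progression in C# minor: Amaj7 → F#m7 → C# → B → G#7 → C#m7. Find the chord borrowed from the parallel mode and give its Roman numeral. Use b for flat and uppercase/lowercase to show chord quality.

In C# minor (with V from harmonic minor) the diatonic chords are C#m, D#dim, E, F#m, G#, A, B. Amaj7, F#m7, B, G#7 and C#m7 all belong to that set. C# (C#–E#–G#) is not: scale degree 1 in C# minor carries C#m (i). In C# major the chord on that degree is C#, so here it functions as I, borrowed from the parallel major.

I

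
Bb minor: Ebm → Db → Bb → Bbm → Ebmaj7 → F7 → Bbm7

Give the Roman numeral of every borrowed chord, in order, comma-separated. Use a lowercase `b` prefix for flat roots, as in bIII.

I, IVmaj7

In Bb minor (with V from harmonic minor) the diatonic chords are Bbm, Cdim, Db, Ebm, F, Gb, Ab. Of the given chords, Ebm, Db, Bbm, F7 and Bbm7 are diatonic. Bb (Bb–D–F) doesn't fit — on degree 1 Bb minor would have Bbm (i). Bb is the degree-1 chord of Bb major, so it is the borrowed I. Ebmaj7 (Eb–G–Bb–D) is not: scale degree 4 in Bb minor carries Ebm (iv). In Bb major the chord on that degree is Ebmaj7, so here it functions as IVmaj7, borrowed from the parallel major.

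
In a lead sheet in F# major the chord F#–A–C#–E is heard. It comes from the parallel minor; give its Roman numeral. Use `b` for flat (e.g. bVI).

The root F# is the diatonic 1st degree of F# major; the borrowing shows in the chord quality. The diatonic chord on degree 1 would be F# (I), but F#–A–C#–E is the minor-seventh chord from F# minor. As a borrowed chord it is labeled i7.

i7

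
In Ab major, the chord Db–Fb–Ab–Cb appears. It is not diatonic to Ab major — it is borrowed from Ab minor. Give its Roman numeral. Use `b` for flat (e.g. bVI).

iv7

The root Db is the diatonic 4th degree of Ab major; the borrowing shows in the chord quality. Db–Fb–Ab–Cb is a minor-seventh chord — the form found in Ab minor, not the diatonic IV (Db). Borrowed into Ab major it is written iv7.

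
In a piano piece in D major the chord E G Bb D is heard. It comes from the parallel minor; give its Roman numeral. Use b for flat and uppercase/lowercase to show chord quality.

iiø7

E is scale degree 2 in D major. E–G–Bb–D is a half-diminished-seventh chord — the form found in D minor, not the diatonic ii (Em). Borrowed into D major it is written iiø7.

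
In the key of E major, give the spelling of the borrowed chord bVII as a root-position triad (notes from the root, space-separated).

bVII is built on the lowered scale degree 7. In E major degree 7 is D#; lowered it becomes D. Building the major chord from the parallel minor on D: D–F#–A.

D F# A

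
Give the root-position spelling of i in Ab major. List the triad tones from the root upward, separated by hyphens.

Ab-Cb-Eb

i is built on scale degree 1, which is Ab in both Ab major and its parallel. In Ab minor the chord on Ab is Ab–Cb–Eb.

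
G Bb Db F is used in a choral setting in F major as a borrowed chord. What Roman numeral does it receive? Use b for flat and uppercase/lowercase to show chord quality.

The root G is the diatonic 2nd degree of F major; the borrowing shows in the chord quality. G–Bb–Db–F is a half-diminished-seventh chord — the form found in F minor, not the diatonic ii (Gm). Borrowed into F major it is written iiø7.

iiø7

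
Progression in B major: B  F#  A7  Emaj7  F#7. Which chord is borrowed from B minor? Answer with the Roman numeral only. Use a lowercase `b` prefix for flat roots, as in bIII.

In B major the diatonic chords are B, C#m, D#m, E, F#, G#m, A#dim. Of the given chords, B, F#, Emaj7 and F#7 are diatonic. A7 (A–C#–E–G) is not: scale degree 7 in B major carries A#dim (vii°). In B minor the chord on that degree is A7, so here it functions as bVII7, borrowed from the parallel minor.

bVII7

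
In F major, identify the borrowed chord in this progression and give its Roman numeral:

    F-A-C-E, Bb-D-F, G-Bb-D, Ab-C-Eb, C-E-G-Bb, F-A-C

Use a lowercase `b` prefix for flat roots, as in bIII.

F major has the diatonic set F, Gm, Am, Bb, C, Dm, Edim. Of the given chords, F–A–C–E = Fmaj7, Bb–D–F = Bb, G–Bb–D = Gm, C–E–G–Bb = C7 and F–A–C = F are diatonic. But Ab–C–Eb is foreign: the diatonic iii on degree 3 is Am, whereas Ab comes from F minor. It is labeled bIII.

bIII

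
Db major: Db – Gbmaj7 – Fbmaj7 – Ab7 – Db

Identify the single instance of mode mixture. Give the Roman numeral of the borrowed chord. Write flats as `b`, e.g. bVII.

bIIImaj7

Db major has the diatonic set Db, Ebm, Fm, Gb, Ab, Bbm, Cdim. Db, Gbmaj7 and Ab7 all belong to that set. Fbmaj7 (Fb–Ab–Cb–Eb) doesn't fit — on degree 3 Db major would have Fm (iii). Fbmaj7 is the degree-3 chord of Db minor, so it is the borrowed bIIImaj7.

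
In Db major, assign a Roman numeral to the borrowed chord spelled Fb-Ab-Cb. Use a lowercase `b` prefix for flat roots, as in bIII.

bIII

Fb is the lowered form of scale degree 3 in Db major (the diatonic degree 3 is F). Fb–Ab–Cb is a major chord — the form found in Db minor, not the diatonic iii (Fm). Borrowed into Db major it is written bIII.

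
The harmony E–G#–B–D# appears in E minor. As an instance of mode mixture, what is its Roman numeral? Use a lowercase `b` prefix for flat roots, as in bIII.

The root E is the diatonic 1st degree of E minor; the borrowing shows in the chord quality. The diatonic chord on degree 1 would be Em (i), but E–G#–B–D# is the major-seventh chord from E major. As a borrowed chord it is labeled Imaj7.

Imaj7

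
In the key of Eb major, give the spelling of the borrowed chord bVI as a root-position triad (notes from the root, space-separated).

Cb Eb Gb

bVI is built on the lowered scale degree 6. In Eb major degree 6 is C; lowered it becomes Cb. In Eb minor the chord on Cb is Cb–Eb–Gb.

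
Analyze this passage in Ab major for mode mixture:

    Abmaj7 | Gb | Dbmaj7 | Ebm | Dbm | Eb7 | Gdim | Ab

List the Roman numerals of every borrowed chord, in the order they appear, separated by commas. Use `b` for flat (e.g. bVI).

The diatonic triads in Ab major are Ab, Bbm, Cm, Db, Eb, Fm, Gdim. Abmaj7, Dbmaj7, Eb7, Gdim and Ab are all diatonic. But Gb (Gb–Bb–Db) is foreign: the diatonic vii° on degree 7 is Gdim, whereas Gb comes from Ab minor. It is labeled bVII. But Ebm (Eb–Gb–Bb) is foreign: the diatonic V on degree 5 is Eb, whereas Ebm comes from Ab minor. It is labeled v. Dbm (Db–Fb–Ab) doesn't fit — on degree 4 Ab major would have Db (IV). Dbm is the degree-4 chord of Ab minor, so it is the borrowed iv.

bVII, v, iv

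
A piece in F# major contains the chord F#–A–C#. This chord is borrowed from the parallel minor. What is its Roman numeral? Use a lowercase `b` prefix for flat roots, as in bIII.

i

F# is scale degree 1 in F# major. Diatonically F# major has F# (I) on that degree; F#–A–C# is instead the minor chord native to F# minor, so it takes the label i.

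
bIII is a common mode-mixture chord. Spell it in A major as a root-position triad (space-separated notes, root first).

Scale degree 3 in A major is C#. bIII uses the lowered form, C, taken from A minor. Building the major chord from the parallel minor on C: C–E–G.

C E G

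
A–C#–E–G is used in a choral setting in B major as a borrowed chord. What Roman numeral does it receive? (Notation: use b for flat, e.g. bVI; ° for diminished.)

bVII7

A is the lowered form of scale degree 7 in B major (the diatonic degree 7 is A#). A–C#–E–G is a dominant-seventh chord — the form found in B minor, not the diatonic vii° (A#dim). Borrowed into B major it is written bVII7.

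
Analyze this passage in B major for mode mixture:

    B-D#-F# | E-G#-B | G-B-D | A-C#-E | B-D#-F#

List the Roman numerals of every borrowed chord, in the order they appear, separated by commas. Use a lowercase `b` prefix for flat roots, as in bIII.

In B major the diatonic chords are B, C#m, D#m, E, F#, G#m, A#dim. B–D#–F# = B and E–G#–B = E both belong to that set. G–B–D is not: scale degree 6 in B major carries G#m (vi). In B minor the chord on that degree is G, so here it functions as bVI, borrowed from the parallel minor. A–C#–E is not: scale degree 7 in B major carries A#dim (vii°). In B minor the chord on that degree is A, so here it functions as bVII, borrowed from the parallel minor.

bVI, bVII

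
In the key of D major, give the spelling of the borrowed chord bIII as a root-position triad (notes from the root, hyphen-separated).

F-A-C

bIII is built on the lowered scale degree 3. In D major degree 3 is F#; lowered it becomes F. In D minor the chord on F is F–A–C.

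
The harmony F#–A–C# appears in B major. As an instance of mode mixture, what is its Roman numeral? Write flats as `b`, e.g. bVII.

v

F# is scale degree 5 in B major. F#–A–C# is a minor chord — the form found in B minor, not the diatonic V (F#). Borrowed into B major it is written v.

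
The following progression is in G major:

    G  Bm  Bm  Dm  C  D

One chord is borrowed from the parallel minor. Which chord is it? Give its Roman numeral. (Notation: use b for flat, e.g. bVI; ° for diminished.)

The diatonic triads in G major are G, Am, Bm, C, D, Em, F#dim. G, Bm, C and D are all diatonic. But Dm (D–F–A) is foreign: the diatonic V on degree 5 is D, whereas Dm comes from G minor. It is labeled v.

v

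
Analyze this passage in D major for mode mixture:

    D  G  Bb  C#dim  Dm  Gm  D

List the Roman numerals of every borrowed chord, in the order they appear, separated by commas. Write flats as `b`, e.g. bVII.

bVI, i, iv

In D major the diatonic chords are D, Em, F#m, G, A, Bm, C#dim. D, G and C#dim are all diatonic. But Bb (Bb–D–F) is foreign: the diatonic vi on degree 6 is Bm, whereas Bb comes from D minor. It is labeled bVI. But Dm (D–F–A) is foreign: the diatonic I on degree 1 is D, whereas Dm comes from D minor. It is labeled i. Gm (G–Bb–D) doesn't fit — on degree 4 D major would have G (IV). Gm is the degree-4 chord of D minor, so it is the borrowed iv.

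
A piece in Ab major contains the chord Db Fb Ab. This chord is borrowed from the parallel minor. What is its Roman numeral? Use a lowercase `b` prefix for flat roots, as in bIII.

The root Db is the diatonic 4th degree of Ab major; the borrowing shows in the chord quality. The diatonic chord on degree 4 would be Db (IV), but Db–Fb–Ab is the minor chord from Ab minor. As a borrowed chord it is labeled iv.

iv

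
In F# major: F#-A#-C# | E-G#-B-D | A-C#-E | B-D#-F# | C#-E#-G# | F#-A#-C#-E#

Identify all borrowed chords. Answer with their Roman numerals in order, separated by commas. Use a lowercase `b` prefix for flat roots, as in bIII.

bVII7, bIII

The diatonic triads in F# major are F#, G#m, A#m, B, C#, D#m, E#dim. F#–A#–C# = F#, B–D#–F# = B, C#–E#–G# = C# and F#–A#–C#–E# = F#maj7 are all diatonic. E–G#–B–D doesn't fit — on degree 7 F# major would have E#dim (vii°). E7 is the degree-7 chord of F# minor, so it is the borrowed bVII7. A–C#–E is not: scale degree 3 in F# major carries A#m (iii). In F# minor the chord on that degree is A, so here it functions as bIII, borrowed from the parallel minor.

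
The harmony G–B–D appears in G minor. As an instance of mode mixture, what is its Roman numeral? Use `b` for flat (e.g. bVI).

I

The root G is the diatonic 1st degree of G minor; the borrowing shows in the chord quality. G–B–D is a major chord — the form found in G major, not the diatonic i (Gm). Borrowed into G minor it is written I.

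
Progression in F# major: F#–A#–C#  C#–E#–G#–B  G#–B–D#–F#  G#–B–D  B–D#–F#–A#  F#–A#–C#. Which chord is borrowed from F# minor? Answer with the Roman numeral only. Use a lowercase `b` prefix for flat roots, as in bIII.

F# major has the diatonic set F#, G#m, A#m, B, C#, D#m, E#dim. F#–A#–C# = F#, C#–E#–G#–B = C#7, G#–B–D#–F# = G#m7 and B–D#–F#–A# = Bmaj7 are all diatonic. G#–B–D is not: scale degree 2 in F# major carries G#m (ii). In F# minor the chord on that degree is G#dim, so here it functions as ii°, borrowed from the parallel minor.

ii°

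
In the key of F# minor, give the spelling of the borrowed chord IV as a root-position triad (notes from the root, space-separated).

B D# F#

The root, B, is scale degree 4 — the same note in F# minor and F# major; only the chord quality changes. In F# major the chord on B is B–D#–F#.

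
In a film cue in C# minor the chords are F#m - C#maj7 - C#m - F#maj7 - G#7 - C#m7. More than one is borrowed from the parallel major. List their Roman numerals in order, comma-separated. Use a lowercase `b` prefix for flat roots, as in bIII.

Imaj7, IVmaj7

In C# minor (with V from harmonic minor) the diatonic chords are C#m, D#dim, E, F#m, G#, A, B. Of the given chords, F#m, C#m, G#7 and C#m7 are diatonic. But C#maj7 (C#–E#–G#–B#) is foreign: the diatonic i on degree 1 is C#m, whereas C#maj7 comes from C# major. It is labeled Imaj7. But F#maj7 (F#–A#–C#–E#) is foreign: the diatonic iv on degree 4 is F#m, whereas F#maj7 comes from C# major. It is labeled IVmaj7.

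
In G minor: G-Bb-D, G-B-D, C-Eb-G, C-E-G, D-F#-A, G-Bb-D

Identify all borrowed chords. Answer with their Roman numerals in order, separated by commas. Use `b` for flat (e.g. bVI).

The diatonic triads in G minor (with V from harmonic minor) are Gm, Adim, Bb, Cm, D, Eb, F. Of the given chords, G–Bb–D = Gm, C–Eb–G = Cm and D–F#–A = D are diatonic. G–B–D doesn't fit — on degree 1 G minor would have Gm (i). G is the degree-1 chord of G major, so it is the borrowed I. C–E–G is not: scale degree 4 in G minor carries Cm (iv). In G major the chord on that degree is C, so here it functions as IV, borrowed from the parallel major.

I, IV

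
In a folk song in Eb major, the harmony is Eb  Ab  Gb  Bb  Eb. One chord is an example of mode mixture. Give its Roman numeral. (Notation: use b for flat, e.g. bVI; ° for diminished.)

In Eb major the diatonic chords are Eb, Fm, Gm, Ab, Bb, Cm, Ddim. Eb, Ab and Bb are all diatonic. But Gb (Gb–Bb–Db) is foreign: the diatonic iii on degree 3 is Gm, whereas Gb comes from Eb minor. It is labeled bIII.

bIII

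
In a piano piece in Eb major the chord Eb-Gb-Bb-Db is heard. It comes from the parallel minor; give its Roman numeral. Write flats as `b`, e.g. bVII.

The root Eb is the diatonic 1st degree of Eb major; the borrowing shows in the chord quality. The diatonic chord on degree 1 would be Eb (I), but Eb–Gb–Bb–Db is the minor-seventh chord from Eb minor. As a borrowed chord it is labeled i7.

i7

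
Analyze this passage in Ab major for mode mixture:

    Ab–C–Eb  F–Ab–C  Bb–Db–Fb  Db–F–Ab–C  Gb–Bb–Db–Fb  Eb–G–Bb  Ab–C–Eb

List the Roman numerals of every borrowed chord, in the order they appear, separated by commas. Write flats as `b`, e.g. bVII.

ii°, bVII7

The diatonic triads in Ab major are Ab, Bbm, Cm, Db, Eb, Fm, Gdim. Ab–C–Eb = Ab, F–Ab–C = Fm, Db–F–Ab–C = Dbmaj7 and Eb–G–Bb = Eb all belong to that set. Bb–Db–Fb doesn't fit — on degree 2 Ab major would have Bbm (ii). Bbdim is the degree-2 chord of Ab minor, so it is the borrowed ii°. Gb–Bb–Db–Fb is not: scale degree 7 in Ab major carries Gdim (vii°). In Ab minor the chord on that degree is Gb7, so here it functions as bVII7, borrowed from the parallel minor.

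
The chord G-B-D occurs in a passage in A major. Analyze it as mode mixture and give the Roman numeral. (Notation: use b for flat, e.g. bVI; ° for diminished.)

In A major scale degree 7 is G#; G is its lowered form, from A minor. G–B–D is a major chord — the form found in A minor, not the diatonic vii° (G#dim). Borrowed into A major it is written bVII.

bVII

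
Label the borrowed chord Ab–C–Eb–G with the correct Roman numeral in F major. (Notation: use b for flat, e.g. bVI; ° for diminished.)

In F major scale degree 3 is A; Ab is its lowered form, from F minor. The diatonic chord on degree 3 would be Am (iii), but Ab–C–Eb–G is the major-seventh chord from F minor. As a borrowed chord it is labeled bIIImaj7.

bIIImaj7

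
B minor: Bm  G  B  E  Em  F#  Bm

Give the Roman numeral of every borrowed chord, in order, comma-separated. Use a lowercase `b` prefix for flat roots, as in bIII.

I, IV

In B minor (with V from harmonic minor) the diatonic chords are Bm, C#dim, D, Em, F#, G, A. Bm, G, Em and F# all belong to that set. But B (B–D#–F#) is foreign: the diatonic i on degree 1 is Bm, whereas B comes from B major. It is labeled I. But E (E–G#–B) is foreign: the diatonic iv on degree 4 is Em, whereas E comes from B major. It is labeled IV.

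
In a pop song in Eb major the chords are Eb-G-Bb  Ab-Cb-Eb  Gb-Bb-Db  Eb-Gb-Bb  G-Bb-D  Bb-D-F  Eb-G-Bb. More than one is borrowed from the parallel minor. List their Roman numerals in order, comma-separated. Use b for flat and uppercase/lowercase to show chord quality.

iv, bIII, i

In Eb major the diatonic chords are Eb, Fm, Gm, Ab, Bb, Cm, Ddim. Of the given chords, Eb–G–Bb = Eb, G–Bb–D = Gm and Bb–D–F = Bb are diatonic. Ab–Cb–Eb doesn't fit — on degree 4 Eb major would have Ab (IV). Abm is the degree-4 chord of Eb minor, so it is the borrowed iv. But Gb–Bb–Db is foreign: the diatonic iii on degree 3 is Gm, whereas Gb comes from Eb minor. It is labeled bIII. Eb–Gb–Bb is not: scale degree 1 in Eb major carries Eb (I). In Eb minor the chord on that degree is Ebm, so here it functions as i, borrowed from the parallel minor.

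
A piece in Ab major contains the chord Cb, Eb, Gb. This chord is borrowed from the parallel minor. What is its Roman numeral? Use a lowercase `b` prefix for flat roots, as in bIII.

In Ab major scale degree 3 is C; Cb is its lowered form, from Ab minor. The diatonic chord on degree 3 would be Cm (iii), but Cb–Eb–Gb is the major chord from Ab minor. As a borrowed chord it is labeled bIII.

bIII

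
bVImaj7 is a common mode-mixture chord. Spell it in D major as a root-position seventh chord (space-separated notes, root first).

bVImaj7 is built on the lowered scale degree 6. In D major degree 6 is B; lowered it becomes Bb. Stacking thirds in D minor on Bb gives Bb–D–F–A.

Bb D F A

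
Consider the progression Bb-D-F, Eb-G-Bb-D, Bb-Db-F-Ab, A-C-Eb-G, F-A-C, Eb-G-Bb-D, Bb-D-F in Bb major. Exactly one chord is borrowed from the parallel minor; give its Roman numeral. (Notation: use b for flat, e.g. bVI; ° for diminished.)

i7

The diatonic triads in Bb major are Bb, Cm, Dm, Eb, F, Gm, Adim. Of the given chords, Bb–D–F = Bb, Eb–G–Bb–D = Ebmaj7, A–C–Eb–G = Am7b5 and F–A–C = F are diatonic. Bb–Db–F–Ab doesn't fit — on degree 1 Bb major would have Bb (I). Bbm7 is the degree-1 chord of Bb minor, so it is the borrowed i7.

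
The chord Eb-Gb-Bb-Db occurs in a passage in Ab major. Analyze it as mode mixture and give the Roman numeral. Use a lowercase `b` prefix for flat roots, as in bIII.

v7

The root Eb is the diatonic 5th degree of Ab major; the borrowing shows in the chord quality. The diatonic chord on degree 5 would be Eb (V), but Eb–Gb–Bb–Db is the minor-seventh chord from Ab minor. As a borrowed chord it is labeled v7.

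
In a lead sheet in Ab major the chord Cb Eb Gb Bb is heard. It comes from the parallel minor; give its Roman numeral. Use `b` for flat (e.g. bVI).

bIIImaj7

Cb is the lowered form of scale degree 3 in Ab major (the diatonic degree 3 is C). The diatonic chord on degree 3 would be Cm (iii), but Cb–Eb–Gb–Bb is the major-seventh chord from Ab minor. As a borrowed chord it is labeled bIIImaj7.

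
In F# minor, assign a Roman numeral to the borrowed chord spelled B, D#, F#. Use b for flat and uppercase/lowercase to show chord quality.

IV

The root B is the diatonic 4th degree of F# minor; the borrowing shows in the chord quality. Diatonically F# minor has Bm (iv) on that degree; B–D#–F# is instead the major chord native to F# major, so it takes the label IV.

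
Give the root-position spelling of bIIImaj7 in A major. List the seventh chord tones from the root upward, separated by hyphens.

bIIImaj7 is built on the lowered scale degree 3. In A major degree 3 is C#; lowered it becomes C. Building the major-seventh chord from the parallel minor on C: C–E–G–B.

C-E-G-B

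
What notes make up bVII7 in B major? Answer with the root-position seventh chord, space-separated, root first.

A C# E G

The root of bVII7 is the lowered 7th degree: A# becomes A. Stacking thirds in B minor on A gives A–C#–E–G.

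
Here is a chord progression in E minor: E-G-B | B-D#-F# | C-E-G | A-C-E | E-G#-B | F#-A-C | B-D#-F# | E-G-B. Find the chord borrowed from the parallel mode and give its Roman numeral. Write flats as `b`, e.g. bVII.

I

The diatonic triads in E minor (with V from harmonic minor) are Em, F#dim, G, Am, B, C, D. Of the given chords, E–G–B = Em, B–D#–F# = B, C–E–G = C, A–C–E = Am and F#–A–C = F#dim are diatonic. E–G#–B doesn't fit — on degree 1 E minor would have Em (i). E is the degree-1 chord of E major, so it is the borrowed I.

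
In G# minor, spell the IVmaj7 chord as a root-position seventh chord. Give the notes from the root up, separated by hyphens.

C#-E#-G#-B#

IVmaj7 is built on scale degree 4, which is C# in both G# minor and its parallel. Building the major-seventh chord from the parallel major on C#: C#–E#–G#–B#.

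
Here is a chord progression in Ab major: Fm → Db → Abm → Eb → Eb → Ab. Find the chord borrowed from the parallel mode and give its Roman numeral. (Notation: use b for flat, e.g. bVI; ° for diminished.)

i

In Ab major the diatonic chords are Ab, Bbm, Cm, Db, Eb, Fm, Gdim. Of the given chords, Fm, Db, Eb and Ab are diatonic. But Abm (Ab–Cb–Eb) is foreign: the diatonic I on degree 1 is Ab, whereas Abm comes from Ab minor. It is labeled i.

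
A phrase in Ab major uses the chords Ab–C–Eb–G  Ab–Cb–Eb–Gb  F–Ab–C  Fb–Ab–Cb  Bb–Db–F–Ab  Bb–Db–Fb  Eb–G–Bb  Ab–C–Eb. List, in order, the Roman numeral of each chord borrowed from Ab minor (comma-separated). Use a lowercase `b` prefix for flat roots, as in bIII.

i7, bVI, ii°

In Ab major the diatonic chords are Ab, Bbm, Cm, Db, Eb, Fm, Gdim. Ab–C–Eb–G = Abmaj7, F–Ab–C = Fm, Bb–Db–F–Ab = Bbm7, Eb–G–Bb = Eb and Ab–C–Eb = Ab all belong to that set. Ab–Cb–Eb–Gb doesn't fit — on degree 1 Ab major would have Ab (I). Abm7 is the degree-1 chord of Ab minor, so it is the borrowed i7. But Fb–Ab–Cb is foreign: the diatonic vi on degree 6 is Fm, whereas Fb comes from Ab minor. It is labeled bVI. Bb–Db–Fb doesn't fit — on degree 2 Ab major would have Bbm (ii). Bbdim is the degree-2 chord of Ab minor, so it is the borrowed ii°.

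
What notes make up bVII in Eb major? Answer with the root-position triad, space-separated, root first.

Db F Ab

Scale degree 7 in Eb major is D. bVII uses the lowered form, Db, taken from Eb minor. Stacking thirds in Eb minor on Db gives Db–F–Ab.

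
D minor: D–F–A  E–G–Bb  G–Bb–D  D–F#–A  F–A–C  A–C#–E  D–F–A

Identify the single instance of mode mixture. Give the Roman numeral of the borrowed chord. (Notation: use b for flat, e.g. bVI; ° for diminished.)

I

D minor has the diatonic set Dm, Edim, F, Gm, A, Bb, C (with V from harmonic minor). D–F–A = Dm, E–G–Bb = Edim, G–Bb–D = Gm, F–A–C = F and A–C#–E = A all belong to that set. D–F#–A is not: scale degree 1 in D minor carries Dm (i). In D major the chord on that degree is D, so here it functions as I, borrowed from the parallel major.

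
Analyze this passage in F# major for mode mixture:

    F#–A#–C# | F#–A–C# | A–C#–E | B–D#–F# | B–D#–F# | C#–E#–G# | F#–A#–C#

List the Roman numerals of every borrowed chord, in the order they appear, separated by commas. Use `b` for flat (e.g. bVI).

In F# major the diatonic chords are F#, G#m, A#m, B, C#, D#m, E#dim. Of the given chords, F#–A#–C# = F#, B–D#–F# = B and C#–E#–G# = C# are diatonic. F#–A–C# doesn't fit — on degree 1 F# major would have F# (I). F#m is the degree-1 chord of F# minor, so it is the borrowed i. But A–C#–E is foreign: the diatonic iii on degree 3 is A#m, whereas A comes from F# minor. It is labeled bIII.

i, bIII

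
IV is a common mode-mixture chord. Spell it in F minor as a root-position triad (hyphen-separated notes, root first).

Bb-D-F

IV is built on scale degree 4, which is Bb in both F minor and its parallel. Stacking thirds in F major on Bb gives Bb–D–F.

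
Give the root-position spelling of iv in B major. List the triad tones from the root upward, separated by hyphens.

E-G-B

iv is built on scale degree 4, which is E in both B major and its parallel. Stacking thirds in B minor on E gives E–G–B.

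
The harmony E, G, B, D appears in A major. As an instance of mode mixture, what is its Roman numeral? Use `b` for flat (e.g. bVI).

The root E is the diatonic 5th degree of A major; the borrowing shows in the chord quality. E–G–B–D is a minor-seventh chord — the form found in A minor, not the diatonic V (E). Borrowed into A major it is written v7.

v7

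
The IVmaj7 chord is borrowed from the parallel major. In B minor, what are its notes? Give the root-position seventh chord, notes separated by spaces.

E G# B D#

The root, E, is scale degree 4 — the same note in B minor and B major; only the chord quality changes. In B major the chord on E is E–G#–B–D#.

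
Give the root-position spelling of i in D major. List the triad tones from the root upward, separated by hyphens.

D-F-A

i is built on scale degree 1, which is D in both D major and its parallel. Building the minor chord from the parallel minor on D: D–F–A.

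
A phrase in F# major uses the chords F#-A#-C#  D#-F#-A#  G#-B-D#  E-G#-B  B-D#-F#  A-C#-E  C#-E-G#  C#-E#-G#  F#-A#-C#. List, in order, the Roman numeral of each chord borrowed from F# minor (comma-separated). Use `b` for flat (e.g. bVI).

The diatonic triads in F# major are F#, G#m, A#m, B, C#, D#m, E#dim. F#–A#–C# = F#, D#–F#–A# = D#m, G#–B–D# = G#m, B–D#–F# = B and C#–E#–G# = C# all belong to that set. But E–G#–B is foreign: the diatonic vii° on degree 7 is E#dim, whereas E comes from F# minor. It is labeled bVII. But A–C#–E is foreign: the diatonic iii on degree 3 is A#m, whereas A comes from F# minor. It is labeled bIII. C#–E–G# is not: scale degree 5 in F# major carries C# (V). In F# minor the chord on that degree is C#m, so here it functions as v, borrowed from the parallel minor.

bVII, bIII, v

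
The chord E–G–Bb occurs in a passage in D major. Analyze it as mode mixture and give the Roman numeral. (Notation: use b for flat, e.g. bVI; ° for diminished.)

ii°

E is scale degree 2 in D major. E–G–Bb is a diminished chord — the form found in D minor, not the diatonic ii (Em). Borrowed into D major it is written ii°.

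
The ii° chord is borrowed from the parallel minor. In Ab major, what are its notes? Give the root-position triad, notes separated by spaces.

ii° is built on scale degree 2, which is Bb in both Ab major and its parallel. Building the diminished chord from the parallel minor on Bb: Bb–Db–Fb.

Bb Db Fb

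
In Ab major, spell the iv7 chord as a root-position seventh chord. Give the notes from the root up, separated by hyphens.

Db-Fb-Ab-Cb

iv7 is built on scale degree 4, which is Db in both Ab major and its parallel. Building the minor-seventh chord from the parallel minor on Db: Db–Fb–Ab–Cb.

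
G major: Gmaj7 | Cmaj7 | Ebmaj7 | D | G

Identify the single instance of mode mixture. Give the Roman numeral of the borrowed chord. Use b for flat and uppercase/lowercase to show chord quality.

bVImaj7

G major has the diatonic set G, Am, Bm, C, D, Em, F#dim. Of the given chords, Gmaj7, Cmaj7, D and G are diatonic. But Ebmaj7 (Eb–G–Bb–D) is foreign: the diatonic vi on degree 6 is Em, whereas Ebmaj7 comes from G minor. It is labeled bVImaj7.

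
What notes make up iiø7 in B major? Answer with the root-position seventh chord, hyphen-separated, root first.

iiø7 is built on scale degree 2, which is C# in both B major and its parallel. Stacking thirds in B minor on C# gives C#–E–G–B.

C#-E-G-B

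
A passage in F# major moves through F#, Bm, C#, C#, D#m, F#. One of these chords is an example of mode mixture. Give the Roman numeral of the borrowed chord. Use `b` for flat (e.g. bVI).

In F# major the diatonic chords are F#, G#m, A#m, B, C#, D#m, E#dim. F#, C# and D#m all belong to that set. But Bm (B–D–F#) is foreign: the diatonic IV on degree 4 is B, whereas Bm comes from F# minor. It is labeled iv.

iv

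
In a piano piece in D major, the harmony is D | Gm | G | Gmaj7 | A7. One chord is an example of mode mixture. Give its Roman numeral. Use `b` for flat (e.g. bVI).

iv

The diatonic triads in D major are D, Em, F#m, G, A, Bm, C#dim. Of the given chords, D, G, Gmaj7 and A7 are diatonic. But Gm (G–Bb–D) is foreign: the diatonic IV on degree 4 is G, whereas Gm comes from D minor. It is labeled iv.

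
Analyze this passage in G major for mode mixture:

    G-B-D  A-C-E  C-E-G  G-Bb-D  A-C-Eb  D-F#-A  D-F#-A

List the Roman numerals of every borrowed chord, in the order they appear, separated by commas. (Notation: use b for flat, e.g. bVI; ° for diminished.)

i, ii°

The diatonic triads in G major are G, Am, Bm, C, D, Em, F#dim. G–B–D = G, A–C–E = Am, C–E–G = C and D–F#–A = D are all diatonic. But G–Bb–D is foreign: the diatonic I on degree 1 is G, whereas Gm comes from G minor. It is labeled i. A–C–Eb doesn't fit — on degree 2 G major would have Am (ii). Adim is the degree-2 chord of G minor, so it is the borrowed ii°.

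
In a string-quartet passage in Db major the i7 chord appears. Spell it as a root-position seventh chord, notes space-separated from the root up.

Db Fb Ab Cb

i7 is built on scale degree 1, which is Db in both Db major and its parallel. Building the minor-seventh chord from the parallel minor on Db: Db–Fb–Ab–Cb.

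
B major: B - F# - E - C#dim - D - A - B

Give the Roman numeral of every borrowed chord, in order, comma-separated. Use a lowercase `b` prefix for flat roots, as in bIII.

ii°, bIII, bVII

B major has the diatonic set B, C#m, D#m, E, F#, G#m, A#dim. B, F# and E all belong to that set. C#dim (C#–E–G) is not: scale degree 2 in B major carries C#m (ii). In B minor the chord on that degree is C#dim, so here it functions as ii°, borrowed from the parallel minor. D (D–F#–A) doesn't fit — on degree 3 B major would have D#m (iii). D is the degree-3 chord of B minor, so it is the borrowed bIII. A (A–C#–E) doesn't fit — on degree 7 B major would have A#dim (vii°). A is the degree-7 chord of B minor, so it is the borrowed bVII.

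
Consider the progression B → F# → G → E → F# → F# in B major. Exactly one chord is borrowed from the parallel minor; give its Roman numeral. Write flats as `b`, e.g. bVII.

bVI

The diatonic triads in B major are B, C#m, D#m, E, F#, G#m, A#dim. B, F# and E are all diatonic. G (G–B–D) doesn't fit — on degree 6 B major would have G#m (vi). G is the degree-6 chord of B minor, so it is the borrowed bVI.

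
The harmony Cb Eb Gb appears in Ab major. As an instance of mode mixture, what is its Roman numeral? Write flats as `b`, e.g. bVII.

In Ab major scale degree 3 is C; Cb is its lowered form, from Ab minor. The diatonic chord on degree 3 would be Cm (iii), but Cb–Eb–Gb is the major chord from Ab minor. As a borrowed chord it is labeled bIII.

bIII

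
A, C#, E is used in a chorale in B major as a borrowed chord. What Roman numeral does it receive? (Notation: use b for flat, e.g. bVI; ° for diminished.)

bVII

The root A is the lowered 7th scale degree — diatonically B major has A# there. Diatonically B major has A#dim (vii°) on that degree; A–C#–E is instead the major chord native to B minor, so it takes the label bVII.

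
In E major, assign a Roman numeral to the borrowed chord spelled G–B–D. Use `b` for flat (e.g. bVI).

bIII

The root G is the lowered 3rd scale degree — diatonically E major has G# there. The diatonic chord on degree 3 would be G#m (iii), but G–B–D is the major chord from E minor. As a borrowed chord it is labeled bIII.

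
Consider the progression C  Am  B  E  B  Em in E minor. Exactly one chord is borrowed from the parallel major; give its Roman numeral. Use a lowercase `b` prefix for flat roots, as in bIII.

I

The diatonic triads in E minor (with V from harmonic minor) are Em, F#dim, G, Am, B, C, D. C, Am, B and Em all belong to that set. E (E–G#–B) is not: scale degree 1 in E minor carries Em (i). In E major the chord on that degree is E, so here it functions as I, borrowed from the parallel major.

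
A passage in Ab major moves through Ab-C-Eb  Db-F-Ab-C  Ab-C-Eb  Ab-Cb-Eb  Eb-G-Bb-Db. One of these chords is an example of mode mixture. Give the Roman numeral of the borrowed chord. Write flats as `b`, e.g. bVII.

i

In Ab major the diatonic chords are Ab, Bbm, Cm, Db, Eb, Fm, Gdim. Ab–C–Eb = Ab, Db–F–Ab–C = Dbmaj7 and Eb–G–Bb–Db = Eb7 all belong to that set. But Ab–Cb–Eb is foreign: the diatonic I on degree 1 is Ab, whereas Abm comes from Ab minor. It is labeled i.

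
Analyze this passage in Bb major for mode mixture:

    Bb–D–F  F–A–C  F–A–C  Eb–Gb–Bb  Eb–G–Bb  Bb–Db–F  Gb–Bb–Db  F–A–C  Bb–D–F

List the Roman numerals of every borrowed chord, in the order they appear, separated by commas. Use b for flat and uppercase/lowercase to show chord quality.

The diatonic triads in Bb major are Bb, Cm, Dm, Eb, F, Gm, Adim. Bb–D–F = Bb, F–A–C = F and Eb–G–Bb = Eb all belong to that set. Eb–Gb–Bb doesn't fit — on degree 4 Bb major would have Eb (IV). Ebm is the degree-4 chord of Bb minor, so it is the borrowed iv. Bb–Db–F doesn't fit — on degree 1 Bb major would have Bb (I). Bbm is the degree-1 chord of Bb minor, so it is the borrowed i. Gb–Bb–Db is not: scale degree 6 in Bb major carries Gm (vi). In Bb minor the chord on that degree is Gb, so here it functions as bVI, borrowed from the parallel minor.

iv, i, bVI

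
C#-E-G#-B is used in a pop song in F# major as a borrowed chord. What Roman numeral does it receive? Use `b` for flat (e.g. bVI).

C# is scale degree 5 in F# major. Diatonically F# major has C# (V) on that degree; C#–E–G#–B is instead the minor-seventh chord native to F# minor, so it takes the label v7.

v7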